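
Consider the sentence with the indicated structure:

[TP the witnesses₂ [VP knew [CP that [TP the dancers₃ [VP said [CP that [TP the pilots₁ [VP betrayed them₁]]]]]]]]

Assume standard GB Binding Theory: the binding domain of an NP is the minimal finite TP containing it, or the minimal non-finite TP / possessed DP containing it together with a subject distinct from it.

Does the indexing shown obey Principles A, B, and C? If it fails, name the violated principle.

The two coindexed NPs are *the pilots₁* and *them₁*.
*them₁* is a pronoun. Its binding domain is the embedded TP, whose subject is the pilots₁.
*the pilots₁* c-commands it within that domain and carries the same index.
The pronoun is locally bound → Principle B violation.

Principle B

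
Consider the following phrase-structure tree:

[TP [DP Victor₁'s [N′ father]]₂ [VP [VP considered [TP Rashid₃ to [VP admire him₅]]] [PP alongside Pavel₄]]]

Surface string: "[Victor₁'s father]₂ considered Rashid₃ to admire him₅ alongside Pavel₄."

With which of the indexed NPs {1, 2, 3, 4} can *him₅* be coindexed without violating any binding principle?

*him* is a pronoun, so Principle B applies: it must be free in its binding domain.
Binding domain of *him₅*: the embedded TP, whose subject is Rashid₃.
*Victor₁* and the pronoun do not c-command one another → neither Principle B nor Principle C is at stake; coindexation permitted.
*[Victor₁'s father]₂* c-commands the pronoun but from outside its binding domain, and is not c-commanded by it → coindexation permitted.
*Rashid₃* c-commands the pronoun within its binding domain → coindexation would violate Principle B.
*Pavel₄* and the pronoun do not c-command one another → neither Principle B nor Principle C is at stake; coindexation permitted.

{1, 2, 4}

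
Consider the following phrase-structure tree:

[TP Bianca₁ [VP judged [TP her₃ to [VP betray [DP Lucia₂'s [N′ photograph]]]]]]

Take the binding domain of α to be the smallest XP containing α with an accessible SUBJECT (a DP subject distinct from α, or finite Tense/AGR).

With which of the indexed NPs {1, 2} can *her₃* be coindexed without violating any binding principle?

*her* is a pronoun, so Principle B applies: it must be free in its binding domain.
Binding domain of *her₃*: the matrix TP, whose subject is Bianca₁.
*Bianca₁* c-commands the pronoun within its binding domain → coindexation would violate Principle B.
*Lucia₂*: the pronoun c-commands this R-expression → coindexation would violate Principle C on *Lucia₂*.

none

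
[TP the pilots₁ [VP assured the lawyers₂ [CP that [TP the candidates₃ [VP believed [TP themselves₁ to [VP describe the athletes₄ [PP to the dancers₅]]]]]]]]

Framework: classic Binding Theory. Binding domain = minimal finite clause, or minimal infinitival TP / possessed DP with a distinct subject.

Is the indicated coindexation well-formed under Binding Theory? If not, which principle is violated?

The two coindexed NPs are *the pilots₁* and *themselves₁*.
*themselves₁* is an anaphor. Principle A requires it to be bound within its binding domain — the embedded TP, whose subject is the candidates₃.
Within that domain it is c-commanded by *the candidates₃*, which does not share its index.
*the pilots₁* does c-command the anaphor, but from outside its binding domain.
The anaphor is unbound in its domain → Principle A violation.

Principle A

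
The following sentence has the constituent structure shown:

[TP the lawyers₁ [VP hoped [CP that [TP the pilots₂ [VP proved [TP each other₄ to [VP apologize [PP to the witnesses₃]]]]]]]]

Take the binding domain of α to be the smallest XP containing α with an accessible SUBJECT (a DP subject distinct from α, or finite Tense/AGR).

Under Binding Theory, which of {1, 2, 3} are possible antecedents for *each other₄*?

{2}

*each other* is an anaphor, so Principle A applies: it must be bound in its binding domain.
Binding domain of *each other₄*: the embedded TP, whose subject is the pilots₂.
*the lawyers₁* c-commands the anaphor but is outside its binding domain → cannot satisfy Principle A.
*the pilots₂* c-commands the anaphor within its binding domain → licit binder.
*the witnesses₃* does not c-command the anaphor → cannot bind it.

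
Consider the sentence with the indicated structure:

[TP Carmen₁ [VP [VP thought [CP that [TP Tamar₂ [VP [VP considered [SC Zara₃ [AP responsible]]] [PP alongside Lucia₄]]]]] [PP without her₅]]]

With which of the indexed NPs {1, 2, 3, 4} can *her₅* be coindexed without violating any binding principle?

{2, 3, 4}

*her* is a pronoun, so Principle B applies: it must be free in its binding domain.
Binding domain of *her₅*: the matrix TP, whose subject is Carmen₁.
*Carmen₁* c-commands the pronoun within its binding domain → coindexation would violate Principle B.
*Tamar₂* and the pronoun do not c-command one another → neither Principle B nor Principle C is at stake; coindexation permitted.
*Zara₃* and the pronoun do not c-command one another → neither Principle B nor Principle C is at stake; coindexation permitted.
*Lucia₄* and the pronoun do not c-command one another → neither Principle B nor Principle C is at stake; coindexation permitted.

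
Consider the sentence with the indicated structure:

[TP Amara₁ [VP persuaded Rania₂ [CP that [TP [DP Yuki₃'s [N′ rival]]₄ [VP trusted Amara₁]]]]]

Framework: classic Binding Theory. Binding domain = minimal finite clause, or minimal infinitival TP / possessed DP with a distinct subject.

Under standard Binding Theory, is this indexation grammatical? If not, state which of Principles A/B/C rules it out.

Principle C

The two coindexed NPs are *Amara₁* (the lower occurrence) and *Amara₁* (the higher occurrence).
*Amara₁* (the lower occurrence) is an R-expression. Principle C requires it to be free everywhere.
*Amara₁* (the higher occurrence) c-commands it and carries the same index.
The R-expression is bound → Principle C violation.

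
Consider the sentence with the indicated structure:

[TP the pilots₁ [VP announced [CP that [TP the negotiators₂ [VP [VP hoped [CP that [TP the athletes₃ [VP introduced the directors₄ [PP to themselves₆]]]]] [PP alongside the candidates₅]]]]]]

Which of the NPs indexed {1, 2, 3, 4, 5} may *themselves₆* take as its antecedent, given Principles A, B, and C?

{3, 4}

*themselves* is an anaphor, so Principle A applies: it must be bound in its binding domain.
Binding domain of *themselves₆*: the embedded TP, whose subject is the athletes₃.
*the pilots₁* c-commands the anaphor but is outside its binding domain → cannot satisfy Principle A.
*the negotiators₂* c-commands the anaphor but is outside its binding domain → cannot satisfy Principle A.
*the athletes₃* c-commands the anaphor within its binding domain → licit binder.
*the directors₄* c-commands the anaphor within its binding domain → licit binder.
*the candidates₅* does not c-command the anaphor → cannot bind it.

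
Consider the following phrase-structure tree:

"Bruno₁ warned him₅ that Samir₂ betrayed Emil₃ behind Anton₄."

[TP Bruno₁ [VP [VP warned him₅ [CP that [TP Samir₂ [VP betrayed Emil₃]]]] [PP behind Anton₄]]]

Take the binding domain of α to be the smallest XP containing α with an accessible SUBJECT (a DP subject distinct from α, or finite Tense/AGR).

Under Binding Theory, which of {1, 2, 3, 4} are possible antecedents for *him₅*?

{4}

*him* is a pronoun, so Principle B applies: it must be free in its binding domain.
Binding domain of *him₅*: the matrix TP, whose subject is Bruno₁.
*Bruno₁* c-commands the pronoun within its binding domain → coindexation would violate Principle B.
*Samir₂*: the pronoun c-commands this R-expression → coindexation would violate Principle C on *Samir₂*.
*Emil₃*: the pronoun c-commands this R-expression → coindexation would violate Principle C on *Emil₃*.
*Anton₄* and the pronoun do not c-command one another → neither Principle B nor Principle C is at stake; coindexation permitted.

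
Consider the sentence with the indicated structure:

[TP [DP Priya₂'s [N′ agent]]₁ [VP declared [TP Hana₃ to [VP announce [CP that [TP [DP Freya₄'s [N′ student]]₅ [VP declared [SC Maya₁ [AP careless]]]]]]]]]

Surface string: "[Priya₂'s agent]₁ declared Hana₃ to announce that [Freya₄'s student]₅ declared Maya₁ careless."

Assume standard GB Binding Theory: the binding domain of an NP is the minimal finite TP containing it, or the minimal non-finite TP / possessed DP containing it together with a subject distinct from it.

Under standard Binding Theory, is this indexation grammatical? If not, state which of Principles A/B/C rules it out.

Principle C

The two coindexed NPs are *[Priya₂'s agent]₁* and *Maya₁*.
*Maya₁* is an R-expression. Principle C requires it to be free everywhere.
*[Priya₂'s agent]₁* c-commands it and carries the same index.
The R-expression is bound → Principle C violation.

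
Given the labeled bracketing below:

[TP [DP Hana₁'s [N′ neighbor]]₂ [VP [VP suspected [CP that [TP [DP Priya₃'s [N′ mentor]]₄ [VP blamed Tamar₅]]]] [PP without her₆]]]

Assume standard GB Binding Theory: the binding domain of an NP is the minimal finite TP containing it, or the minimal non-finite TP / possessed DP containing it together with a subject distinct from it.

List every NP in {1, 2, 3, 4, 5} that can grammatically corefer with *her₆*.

{1, 3, 4, 5}

*her* is a pronoun, so Principle B applies: it must be free in its binding domain.
Binding domain of *her₆*: the matrix TP, whose subject is [Hana₁'s neighbor]₂.
*Hana₁* and the pronoun do not c-command one another → neither Principle B nor Principle C is at stake; coindexation permitted.
*[Hana₁'s neighbor]₂* c-commands the pronoun within its binding domain → coindexation would violate Principle B.
*Priya₃* and the pronoun do not c-command one another → neither Principle B nor Principle C is at stake; coindexation permitted.
*[Priya₃'s mentor]₄* and the pronoun do not c-command one another → neither Principle B nor Principle C is at stake; coindexation permitted.
*Tamar₅* and the pronoun do not c-command one another → neither Principle B nor Principle C is at stake; coindexation permitted.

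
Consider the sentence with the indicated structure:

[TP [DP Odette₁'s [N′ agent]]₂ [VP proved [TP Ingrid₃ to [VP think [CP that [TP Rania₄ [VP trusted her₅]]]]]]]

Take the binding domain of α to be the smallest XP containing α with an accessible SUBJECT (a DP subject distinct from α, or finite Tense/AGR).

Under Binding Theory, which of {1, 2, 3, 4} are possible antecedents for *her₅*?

*her* is a pronoun, so Principle B applies: it must be free in its binding domain.
Binding domain of *her₅*: the embedded TP, whose subject is Rania₄.
*Odette₁* and the pronoun do not c-command one another → neither Principle B nor Principle C is at stake; coindexation permitted.
*[Odette₁'s agent]₂* c-commands the pronoun but from outside its binding domain, and is not c-commanded by it → coindexation permitted.
*Ingrid₃* c-commands the pronoun but from outside its binding domain, and is not c-commanded by it → coindexation permitted.
*Rania₄* c-commands the pronoun within its binding domain → coindexation would violate Principle B.

{1, 2, 3}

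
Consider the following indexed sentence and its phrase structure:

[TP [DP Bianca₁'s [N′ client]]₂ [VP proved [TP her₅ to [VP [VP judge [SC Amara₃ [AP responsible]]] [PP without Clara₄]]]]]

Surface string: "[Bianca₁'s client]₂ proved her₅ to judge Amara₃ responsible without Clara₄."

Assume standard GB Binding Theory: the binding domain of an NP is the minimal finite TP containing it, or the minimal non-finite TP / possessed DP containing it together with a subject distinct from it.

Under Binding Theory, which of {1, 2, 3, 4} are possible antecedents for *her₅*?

*her* is a pronoun, so Principle B applies: it must be free in its binding domain.
Binding domain of *her₅*: the matrix TP, whose subject is [Bianca₁'s client]₂.
*Bianca₁* and the pronoun do not c-command one another → neither Principle B nor Principle C is at stake; coindexation permitted.
*[Bianca₁'s client]₂* c-commands the pronoun within its binding domain → coindexation would violate Principle B.
*Amara₃*: the pronoun c-commands this R-expression → coindexation would violate Principle C on *Amara₃*.
*Clara₄*: the pronoun c-commands this R-expression → coindexation would violate Principle C on *Clara₄*.

{1}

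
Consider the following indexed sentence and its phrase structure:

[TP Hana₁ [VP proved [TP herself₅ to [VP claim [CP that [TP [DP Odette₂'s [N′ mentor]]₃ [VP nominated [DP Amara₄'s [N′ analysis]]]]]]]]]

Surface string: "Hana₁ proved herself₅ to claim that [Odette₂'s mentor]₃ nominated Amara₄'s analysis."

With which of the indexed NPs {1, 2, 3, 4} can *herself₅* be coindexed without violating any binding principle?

*herself* is an anaphor, so Principle A applies: it must be bound in its binding domain.
Binding domain of *herself₅*: the matrix TP, whose subject is Hana₁.
*Hana₁* c-commands the anaphor within its binding domain → licit binder.
*Odette₂* does not c-command the anaphor → cannot bind it.
*[Odette₂'s mentor]₃* does not c-command the anaphor → cannot bind it.
*Amara₄* does not c-command the anaphor → cannot bind it.

{1}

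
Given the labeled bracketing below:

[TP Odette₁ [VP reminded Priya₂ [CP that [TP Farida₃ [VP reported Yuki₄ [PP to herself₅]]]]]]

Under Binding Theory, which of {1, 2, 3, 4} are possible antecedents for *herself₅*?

*herself* is an anaphor, so Principle A applies: it must be bound in its binding domain.
Binding domain of *herself₅*: the embedded TP, whose subject is Farida₃.
*Odette₁* c-commands the anaphor but is outside its binding domain → cannot satisfy Principle A.
*Priya₂* c-commands the anaphor but is outside its binding domain → cannot satisfy Principle A.
*Farida₃* c-commands the anaphor within its binding domain → licit binder.
*Yuki₄* c-commands the anaphor within its binding domain → licit binder.

{3, 4}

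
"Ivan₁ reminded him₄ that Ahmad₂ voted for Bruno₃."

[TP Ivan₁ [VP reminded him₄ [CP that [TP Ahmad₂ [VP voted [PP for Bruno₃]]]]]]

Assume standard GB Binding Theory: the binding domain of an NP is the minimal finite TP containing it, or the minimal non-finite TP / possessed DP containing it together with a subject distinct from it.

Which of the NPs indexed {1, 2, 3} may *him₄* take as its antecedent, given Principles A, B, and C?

*him* is a pronoun, so Principle B applies: it must be free in its binding domain.
Binding domain of *him₄*: the matrix TP, whose subject is Ivan₁.
*Ivan₁* c-commands the pronoun within its binding domain → coindexation would violate Principle B.
*Ahmad₂*: the pronoun c-commands this R-expression → coindexation would violate Principle C on *Ahmad₂*.
*Bruno₃*: the pronoun c-commands this R-expression → coindexation would violate Principle C on *Bruno₃*.

none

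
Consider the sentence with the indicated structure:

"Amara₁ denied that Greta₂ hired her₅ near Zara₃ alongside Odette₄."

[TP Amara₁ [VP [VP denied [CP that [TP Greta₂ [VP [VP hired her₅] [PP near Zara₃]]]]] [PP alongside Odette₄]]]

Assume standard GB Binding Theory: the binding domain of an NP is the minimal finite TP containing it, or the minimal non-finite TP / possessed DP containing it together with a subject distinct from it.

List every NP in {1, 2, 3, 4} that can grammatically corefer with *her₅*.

{1, 3, 4}

*her* is a pronoun, so Principle B applies: it must be free in its binding domain.
Binding domain of *her₅*: the embedded TP, whose subject is Greta₂.
*Amara₁* c-commands the pronoun but from outside its binding domain, and is not c-commanded by it → coindexation permitted.
*Greta₂* c-commands the pronoun within its binding domain → coindexation would violate Principle B.
*Zara₃* and the pronoun do not c-command one another → neither Principle B nor Principle C is at stake; coindexation permitted.
*Odette₄* and the pronoun do not c-command one another → neither Principle B nor Principle C is at stake; coindexation permitted.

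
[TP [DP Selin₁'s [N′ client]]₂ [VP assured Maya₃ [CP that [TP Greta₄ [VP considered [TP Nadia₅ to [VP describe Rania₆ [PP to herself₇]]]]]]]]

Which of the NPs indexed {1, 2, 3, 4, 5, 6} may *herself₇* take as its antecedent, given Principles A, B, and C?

{5, 6}

*herself* is an anaphor, so Principle A applies: it must be bound in its binding domain.
Binding domain of *herself₇*: the embedded TP, whose subject is Nadia₅.
*Selin₁* does not c-command the anaphor → cannot bind it.
*[Selin₁'s client]₂* c-commands the anaphor but is outside its binding domain → cannot satisfy Principle A.
*Maya₃* c-commands the anaphor but is outside its binding domain → cannot satisfy Principle A.
*Greta₄* c-commands the anaphor but is outside its binding domain → cannot satisfy Principle A.
*Nadia₅* c-commands the anaphor within its binding domain → licit binder.
*Rania₆* c-commands the anaphor within its binding domain → licit binder.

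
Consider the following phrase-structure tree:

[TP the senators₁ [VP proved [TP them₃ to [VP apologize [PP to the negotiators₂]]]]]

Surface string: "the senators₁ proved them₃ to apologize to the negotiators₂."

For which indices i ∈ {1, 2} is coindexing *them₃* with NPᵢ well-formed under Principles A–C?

*them* is a pronoun, so Principle B applies: it must be free in its binding domain.
Binding domain of *them₃*: the matrix TP, whose subject is the senators₁.
*the senators₁* c-commands the pronoun within its binding domain → coindexation would violate Principle B.
*the negotiators₂*: the pronoun c-commands this R-expression → coindexation would violate Principle C on *the negotiators₂*.

none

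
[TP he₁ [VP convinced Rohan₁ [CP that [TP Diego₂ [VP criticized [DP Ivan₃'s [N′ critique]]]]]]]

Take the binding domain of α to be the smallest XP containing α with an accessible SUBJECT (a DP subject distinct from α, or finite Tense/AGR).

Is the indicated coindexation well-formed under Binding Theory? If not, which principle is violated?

The two coindexed NPs are *he₁* and *Rohan₁*.
*Rohan₁* is an R-expression. Principle C requires it to be free everywhere.
*he₁* c-commands it and carries the same index.
The R-expression is bound → Principle C violation.

Principle C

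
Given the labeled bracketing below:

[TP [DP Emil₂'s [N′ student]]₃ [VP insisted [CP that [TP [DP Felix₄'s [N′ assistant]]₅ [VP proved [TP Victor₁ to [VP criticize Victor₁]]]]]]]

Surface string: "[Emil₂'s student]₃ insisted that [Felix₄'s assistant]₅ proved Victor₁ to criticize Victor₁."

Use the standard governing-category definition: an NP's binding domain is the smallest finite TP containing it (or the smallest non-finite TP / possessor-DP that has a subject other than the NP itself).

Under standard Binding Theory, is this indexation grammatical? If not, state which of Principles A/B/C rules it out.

Principle C

The two coindexed NPs are *Victor₁* (the lower occurrence) and *Victor₁* (the higher occurrence).
*Victor₁* (the lower occurrence) is an R-expression. Principle C requires it to be free everywhere.
*Victor₁* (the higher occurrence) c-commands it and carries the same index.
The R-expression is bound → Principle C violation.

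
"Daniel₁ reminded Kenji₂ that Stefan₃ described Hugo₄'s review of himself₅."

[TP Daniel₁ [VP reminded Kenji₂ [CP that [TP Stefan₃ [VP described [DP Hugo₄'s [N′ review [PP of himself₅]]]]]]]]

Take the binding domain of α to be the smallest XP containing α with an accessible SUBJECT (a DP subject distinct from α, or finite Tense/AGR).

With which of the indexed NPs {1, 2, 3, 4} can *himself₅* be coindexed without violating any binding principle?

{4}

*himself* is an anaphor, so Principle A applies: it must be bound in its binding domain.
Binding domain of *himself₅*: the possessed DP, whose subject is Hugo₄.
*Daniel₁* c-commands the anaphor but is outside its binding domain → cannot satisfy Principle A.
*Kenji₂* c-commands the anaphor but is outside its binding domain → cannot satisfy Principle A.
*Stefan₃* c-commands the anaphor but is outside its binding domain → cannot satisfy Principle A.
*Hugo₄* c-commands the anaphor within its binding domain → licit binder.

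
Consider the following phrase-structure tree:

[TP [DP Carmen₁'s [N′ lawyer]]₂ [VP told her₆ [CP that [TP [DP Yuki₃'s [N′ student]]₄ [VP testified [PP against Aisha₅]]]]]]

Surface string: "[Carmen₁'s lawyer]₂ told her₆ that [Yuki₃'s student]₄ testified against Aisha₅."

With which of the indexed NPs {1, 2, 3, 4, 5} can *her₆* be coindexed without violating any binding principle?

*her* is a pronoun, so Principle B applies: it must be free in its binding domain.
Binding domain of *her₆*: the matrix TP, whose subject is [Carmen₁'s lawyer]₂.
*Carmen₁* and the pronoun do not c-command one another → neither Principle B nor Principle C is at stake; coindexation permitted.
*[Carmen₁'s lawyer]₂* c-commands the pronoun within its binding domain → coindexation would violate Principle B.
*Yuki₃*: the pronoun c-commands this R-expression → coindexation would violate Principle C on *Yuki₃*.
*[Yuki₃'s student]₄*: the pronoun c-commands this R-expression → coindexation would violate Principle C on *[Yuki₃'s student]₄*.
*Aisha₅*: the pronoun c-commands this R-expression → coindexation would violate Principle C on *Aisha₅*.

{1}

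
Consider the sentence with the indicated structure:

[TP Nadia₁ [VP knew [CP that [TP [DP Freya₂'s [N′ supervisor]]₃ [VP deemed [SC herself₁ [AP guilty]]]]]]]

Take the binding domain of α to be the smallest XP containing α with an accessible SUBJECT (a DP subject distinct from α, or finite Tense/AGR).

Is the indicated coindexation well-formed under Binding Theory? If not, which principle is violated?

The two coindexed NPs are *Nadia₁* and *herself₁*.
*herself₁* is an anaphor. Principle A requires it to be bound within its binding domain — the embedded TP, whose subject is [Freya₂'s supervisor]₃.
Within that domain it is c-commanded by *[Freya₂'s supervisor]₃*, which does not share its index.
*Nadia₁* does c-command the anaphor, but from outside its binding domain.
The anaphor is unbound in its domain → Principle A violation.

Principle A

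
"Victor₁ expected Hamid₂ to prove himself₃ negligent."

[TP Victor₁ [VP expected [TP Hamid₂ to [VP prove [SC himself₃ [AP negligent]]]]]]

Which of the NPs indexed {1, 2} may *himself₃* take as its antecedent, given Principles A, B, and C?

*himself* is an anaphor, so Principle A applies: it must be bound in its binding domain.
Binding domain of *himself₃*: the embedded TP, whose subject is Hamid₂.
*Victor₁* c-commands the anaphor but is outside its binding domain → cannot satisfy Principle A.
*Hamid₂* c-commands the anaphor within its binding domain → licit binder.

{2}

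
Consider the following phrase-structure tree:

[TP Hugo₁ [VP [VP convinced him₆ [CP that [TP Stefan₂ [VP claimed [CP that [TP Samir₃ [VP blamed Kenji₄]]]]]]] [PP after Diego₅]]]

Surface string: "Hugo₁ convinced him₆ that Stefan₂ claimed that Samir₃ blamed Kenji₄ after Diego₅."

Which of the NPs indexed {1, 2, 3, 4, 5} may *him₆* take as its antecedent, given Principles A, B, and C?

{5}

*him* is a pronoun, so Principle B applies: it must be free in its binding domain.
Binding domain of *him₆*: the matrix TP, whose subject is Hugo₁.
*Hugo₁* c-commands the pronoun within its binding domain → coindexation would violate Principle B.
*Stefan₂*: the pronoun c-commands this R-expression → coindexation would violate Principle C on *Stefan₂*.
*Samir₃*: the pronoun c-commands this R-expression → coindexation would violate Principle C on *Samir₃*.
*Kenji₄*: the pronoun c-commands this R-expression → coindexation would violate Principle C on *Kenji₄*.
*Diego₅* and the pronoun do not c-command one another → neither Principle B nor Principle C is at stake; coindexation permitted.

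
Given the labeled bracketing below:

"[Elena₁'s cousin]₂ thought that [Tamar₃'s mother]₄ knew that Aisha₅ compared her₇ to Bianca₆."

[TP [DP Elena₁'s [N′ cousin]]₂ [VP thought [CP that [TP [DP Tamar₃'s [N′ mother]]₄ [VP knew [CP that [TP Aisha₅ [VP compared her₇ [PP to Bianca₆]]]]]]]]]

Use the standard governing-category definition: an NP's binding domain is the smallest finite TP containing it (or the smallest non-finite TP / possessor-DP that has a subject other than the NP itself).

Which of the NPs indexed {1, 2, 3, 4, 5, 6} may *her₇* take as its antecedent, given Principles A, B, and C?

*her* is a pronoun, so Principle B applies: it must be free in its binding domain.
Binding domain of *her₇*: the embedded TP, whose subject is Aisha₅.
*Elena₁* and the pronoun do not c-command one another → neither Principle B nor Principle C is at stake; coindexation permitted.
*[Elena₁'s cousin]₂* c-commands the pronoun but from outside its binding domain, and is not c-commanded by it → coindexation permitted.
*Tamar₃* and the pronoun do not c-command one another → neither Principle B nor Principle C is at stake; coindexation permitted.
*[Tamar₃'s mother]₄* c-commands the pronoun but from outside its binding domain, and is not c-commanded by it → coindexation permitted.
*Aisha₅* c-commands the pronoun within its binding domain → coindexation would violate Principle B.
*Bianca₆*: the pronoun c-commands this R-expression → coindexation would violate Principle C on *Bianca₆*.

{1, 2, 3, 4}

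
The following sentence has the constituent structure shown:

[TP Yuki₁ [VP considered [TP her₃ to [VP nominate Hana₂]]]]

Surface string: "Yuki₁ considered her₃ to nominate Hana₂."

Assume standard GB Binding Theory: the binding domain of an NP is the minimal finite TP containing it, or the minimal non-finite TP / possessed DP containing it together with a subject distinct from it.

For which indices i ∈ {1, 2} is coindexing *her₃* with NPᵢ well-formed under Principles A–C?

*her* is a pronoun, so Principle B applies: it must be free in its binding domain.
Binding domain of *her₃*: the matrix TP, whose subject is Yuki₁.
*Yuki₁* c-commands the pronoun within its binding domain → coindexation would violate Principle B.
*Hana₂*: the pronoun c-commands this R-expression → coindexation would violate Principle C on *Hana₂*.

none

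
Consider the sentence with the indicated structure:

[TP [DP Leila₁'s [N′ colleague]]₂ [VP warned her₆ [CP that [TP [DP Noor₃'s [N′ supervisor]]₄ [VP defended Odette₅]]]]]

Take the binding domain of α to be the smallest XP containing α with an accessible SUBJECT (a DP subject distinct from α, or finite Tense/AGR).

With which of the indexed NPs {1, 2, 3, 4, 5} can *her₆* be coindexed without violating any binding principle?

*her* is a pronoun, so Principle B applies: it must be free in its binding domain.
Binding domain of *her₆*: the matrix TP, whose subject is [Leila₁'s colleague]₂.
*Leila₁* and the pronoun do not c-command one another → neither Principle B nor Principle C is at stake; coindexation permitted.
*[Leila₁'s colleague]₂* c-commands the pronoun within its binding domain → coindexation would violate Principle B.
*Noor₃*: the pronoun c-commands this R-expression → coindexation would violate Principle C on *Noor₃*.
*[Noor₃'s supervisor]₄*: the pronoun c-commands this R-expression → coindexation would violate Principle C on *[Noor₃'s supervisor]₄*.
*Odette₅*: the pronoun c-commands this R-expression → coindexation would violate Principle C on *Odette₅*.

{1}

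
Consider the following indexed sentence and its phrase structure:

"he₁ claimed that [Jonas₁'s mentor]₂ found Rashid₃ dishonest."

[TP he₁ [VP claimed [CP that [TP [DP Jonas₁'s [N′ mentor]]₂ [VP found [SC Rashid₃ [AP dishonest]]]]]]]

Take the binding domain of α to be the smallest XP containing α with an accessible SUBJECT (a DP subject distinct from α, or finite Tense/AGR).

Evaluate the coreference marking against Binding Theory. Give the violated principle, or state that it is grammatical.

The two coindexed NPs are *he₁* and *Jonas₁*.
*Jonas₁* is an R-expression. Principle C requires it to be free everywhere.
*he₁* c-commands it and carries the same index.
The R-expression is bound → Principle C violation.

Principle C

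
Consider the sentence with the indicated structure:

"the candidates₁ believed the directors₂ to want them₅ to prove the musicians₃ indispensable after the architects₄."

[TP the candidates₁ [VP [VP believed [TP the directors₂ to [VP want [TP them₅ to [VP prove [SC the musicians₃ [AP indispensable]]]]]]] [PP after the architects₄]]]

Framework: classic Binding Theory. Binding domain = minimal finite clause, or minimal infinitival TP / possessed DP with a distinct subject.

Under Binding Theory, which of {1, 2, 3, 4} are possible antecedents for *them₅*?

{1, 4}

*them* is a pronoun, so Principle B applies: it must be free in its binding domain.
Binding domain of *them₅*: the embedded TP, whose subject is the directors₂.
*the candidates₁* c-commands the pronoun but from outside its binding domain, and is not c-commanded by it → coindexation permitted.
*the directors₂* c-commands the pronoun within its binding domain → coindexation would violate Principle B.
*the musicians₃*: the pronoun c-commands this R-expression → coindexation would violate Principle C on *the musicians₃*.
*the architects₄* and the pronoun do not c-command one another → neither Principle B nor Principle C is at stake; coindexation permitted.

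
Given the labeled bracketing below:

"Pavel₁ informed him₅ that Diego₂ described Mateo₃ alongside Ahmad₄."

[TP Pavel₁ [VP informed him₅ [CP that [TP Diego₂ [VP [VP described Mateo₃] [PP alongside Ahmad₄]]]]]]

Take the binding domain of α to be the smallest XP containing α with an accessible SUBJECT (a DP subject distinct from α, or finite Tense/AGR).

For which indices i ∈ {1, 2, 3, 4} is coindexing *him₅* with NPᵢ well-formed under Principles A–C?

none

*him* is a pronoun, so Principle B applies: it must be free in its binding domain.
Binding domain of *him₅*: the matrix TP, whose subject is Pavel₁.
*Pavel₁* c-commands the pronoun within its binding domain → coindexation would violate Principle B.
*Diego₂*: the pronoun c-commands this R-expression → coindexation would violate Principle C on *Diego₂*.
*Mateo₃*: the pronoun c-commands this R-expression → coindexation would violate Principle C on *Mateo₃*.
*Ahmad₄*: the pronoun c-commands this R-expression → coindexation would violate Principle C on *Ahmad₄*.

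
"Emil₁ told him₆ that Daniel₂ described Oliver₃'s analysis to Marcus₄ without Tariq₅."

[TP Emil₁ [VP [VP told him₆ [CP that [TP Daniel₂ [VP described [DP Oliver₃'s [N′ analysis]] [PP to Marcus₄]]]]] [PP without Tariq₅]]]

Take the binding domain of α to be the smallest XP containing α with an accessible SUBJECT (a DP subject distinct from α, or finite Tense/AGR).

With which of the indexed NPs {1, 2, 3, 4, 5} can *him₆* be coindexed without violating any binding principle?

{5}

*him* is a pronoun, so Principle B applies: it must be free in its binding domain.
Binding domain of *him₆*: the matrix TP, whose subject is Emil₁.
*Emil₁* c-commands the pronoun within its binding domain → coindexation would violate Principle B.
*Daniel₂*: the pronoun c-commands this R-expression → coindexation would violate Principle C on *Daniel₂*.
*Oliver₃*: the pronoun c-commands this R-expression → coindexation would violate Principle C on *Oliver₃*.
*Marcus₄*: the pronoun c-commands this R-expression → coindexation would violate Principle C on *Marcus₄*.
*Tariq₅* and the pronoun do not c-command one another → neither Principle B nor Principle C is at stake; coindexation permitted.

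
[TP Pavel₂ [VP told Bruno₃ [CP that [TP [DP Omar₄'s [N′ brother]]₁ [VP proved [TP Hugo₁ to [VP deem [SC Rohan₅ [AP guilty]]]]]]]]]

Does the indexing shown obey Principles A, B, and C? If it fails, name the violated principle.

The two coindexed NPs are *[Omar₄'s brother]₁* and *Hugo₁*.
*Hugo₁* is an R-expression. Principle C requires it to be free everywhere.
*[Omar₄'s brother]₁* c-commands it and carries the same index.
The R-expression is bound → Principle C violation.

Principle C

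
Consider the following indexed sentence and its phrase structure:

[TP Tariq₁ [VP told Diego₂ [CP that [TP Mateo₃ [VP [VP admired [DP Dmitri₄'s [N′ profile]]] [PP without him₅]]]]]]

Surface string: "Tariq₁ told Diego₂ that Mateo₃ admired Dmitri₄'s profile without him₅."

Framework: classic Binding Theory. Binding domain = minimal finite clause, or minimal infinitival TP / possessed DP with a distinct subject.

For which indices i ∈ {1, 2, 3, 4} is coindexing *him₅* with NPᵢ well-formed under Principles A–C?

*him* is a pronoun, so Principle B applies: it must be free in its binding domain.
Binding domain of *him₅*: the embedded TP, whose subject is Mateo₃.
*Tariq₁* c-commands the pronoun but from outside its binding domain, and is not c-commanded by it → coindexation permitted.
*Diego₂* c-commands the pronoun but from outside its binding domain, and is not c-commanded by it → coindexation permitted.
*Mateo₃* c-commands the pronoun within its binding domain → coindexation would violate Principle B.
*Dmitri₄* and the pronoun do not c-command one another → neither Principle B nor Principle C is at stake; coindexation permitted.

{1, 2, 4}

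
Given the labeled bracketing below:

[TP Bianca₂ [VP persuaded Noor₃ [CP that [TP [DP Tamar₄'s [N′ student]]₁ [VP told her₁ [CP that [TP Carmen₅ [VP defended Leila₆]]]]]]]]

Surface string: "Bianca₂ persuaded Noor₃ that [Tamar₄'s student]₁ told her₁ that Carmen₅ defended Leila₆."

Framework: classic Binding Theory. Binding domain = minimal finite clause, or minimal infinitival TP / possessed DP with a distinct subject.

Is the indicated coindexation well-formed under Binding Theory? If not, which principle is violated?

Principle B

The two coindexed NPs are *[Tamar₄'s student]₁* and *her₁*.
*her₁* is a pronoun. Its binding domain is the embedded TP, whose subject is [Tamar₄'s student]₁.
*[Tamar₄'s student]₁* c-commands it within that domain and carries the same index.
The pronoun is locally bound → Principle B violation.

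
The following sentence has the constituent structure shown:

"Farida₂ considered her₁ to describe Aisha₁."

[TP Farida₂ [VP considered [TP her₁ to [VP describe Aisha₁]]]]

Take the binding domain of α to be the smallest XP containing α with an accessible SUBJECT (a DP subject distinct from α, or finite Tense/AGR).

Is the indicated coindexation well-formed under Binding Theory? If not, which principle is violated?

Principle C

The two coindexed NPs are *her₁* and *Aisha₁*.
*Aisha₁* is an R-expression. Principle C requires it to be free everywhere.
*her₁* c-commands it and carries the same index.
The R-expression is bound → Principle C violation.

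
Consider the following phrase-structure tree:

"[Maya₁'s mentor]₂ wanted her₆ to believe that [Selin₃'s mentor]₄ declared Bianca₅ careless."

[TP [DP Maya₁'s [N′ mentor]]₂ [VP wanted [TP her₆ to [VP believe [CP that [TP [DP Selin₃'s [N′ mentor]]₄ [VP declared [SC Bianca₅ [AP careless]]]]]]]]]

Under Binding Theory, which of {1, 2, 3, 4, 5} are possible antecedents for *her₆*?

*her* is a pronoun, so Principle B applies: it must be free in its binding domain.
Binding domain of *her₆*: the matrix TP, whose subject is [Maya₁'s mentor]₂.
*Maya₁* and the pronoun do not c-command one another → neither Principle B nor Principle C is at stake; coindexation permitted.
*[Maya₁'s mentor]₂* c-commands the pronoun within its binding domain → coindexation would violate Principle B.
*Selin₃*: the pronoun c-commands this R-expression → coindexation would violate Principle C on *Selin₃*.
*[Selin₃'s mentor]₄*: the pronoun c-commands this R-expression → coindexation would violate Principle C on *[Selin₃'s mentor]₄*.
*Bianca₅*: the pronoun c-commands this R-expression → coindexation would violate Principle C on *Bianca₅*.

{1}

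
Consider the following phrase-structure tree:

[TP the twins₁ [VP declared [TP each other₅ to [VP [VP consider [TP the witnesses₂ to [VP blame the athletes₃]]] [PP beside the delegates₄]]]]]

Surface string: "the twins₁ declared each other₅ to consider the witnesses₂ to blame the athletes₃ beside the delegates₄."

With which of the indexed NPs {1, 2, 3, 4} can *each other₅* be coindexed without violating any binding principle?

{1}

*each other* is an anaphor, so Principle A applies: it must be bound in its binding domain.
Binding domain of *each other₅*: the matrix TP, whose subject is the twins₁.
*the twins₁* c-commands the anaphor within its binding domain → licit binder.
*the witnesses₂* does not c-command the anaphor → cannot bind it.
*the athletes₃* does not c-command the anaphor → cannot bind it.
*the delegates₄* does not c-command the anaphor → cannot bind it.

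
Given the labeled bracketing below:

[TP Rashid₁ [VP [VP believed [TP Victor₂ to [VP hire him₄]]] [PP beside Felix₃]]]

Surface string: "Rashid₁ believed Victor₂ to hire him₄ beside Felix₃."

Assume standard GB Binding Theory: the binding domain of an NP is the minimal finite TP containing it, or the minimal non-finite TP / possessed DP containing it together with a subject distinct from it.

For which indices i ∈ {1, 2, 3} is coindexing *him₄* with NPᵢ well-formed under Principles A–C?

{1, 3}

*him* is a pronoun, so Principle B applies: it must be free in its binding domain.
Binding domain of *him₄*: the embedded TP, whose subject is Victor₂.
*Rashid₁* c-commands the pronoun but from outside its binding domain, and is not c-commanded by it → coindexation permitted.
*Victor₂* c-commands the pronoun within its binding domain → coindexation would violate Principle B.
*Felix₃* and the pronoun do not c-command one another → neither Principle B nor Principle C is at stake; coindexation permitted.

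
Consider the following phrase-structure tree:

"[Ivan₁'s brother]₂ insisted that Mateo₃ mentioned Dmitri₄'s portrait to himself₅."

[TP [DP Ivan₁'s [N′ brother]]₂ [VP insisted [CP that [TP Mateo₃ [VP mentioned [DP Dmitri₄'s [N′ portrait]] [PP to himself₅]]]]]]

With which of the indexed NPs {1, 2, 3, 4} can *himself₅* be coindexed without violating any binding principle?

{3}

*himself* is an anaphor, so Principle A applies: it must be bound in its binding domain.
Binding domain of *himself₅*: the embedded TP, whose subject is Mateo₃.
*Ivan₁* does not c-command the anaphor → cannot bind it.
*[Ivan₁'s brother]₂* c-commands the anaphor but is outside its binding domain → cannot satisfy Principle A.
*Mateo₃* c-commands the anaphor within its binding domain → licit binder.
*Dmitri₄* does not c-command the anaphor → cannot bind it.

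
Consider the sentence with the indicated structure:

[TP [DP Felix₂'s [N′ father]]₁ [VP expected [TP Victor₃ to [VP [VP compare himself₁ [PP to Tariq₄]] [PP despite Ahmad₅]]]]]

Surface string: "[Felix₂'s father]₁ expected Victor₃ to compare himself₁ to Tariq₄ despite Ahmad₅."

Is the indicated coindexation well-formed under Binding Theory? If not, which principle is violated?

Principle A

The two coindexed NPs are *[Felix₂'s father]₁* and *himself₁*.
*himself₁* is an anaphor. Principle A requires it to be bound within its binding domain — the embedded TP, whose subject is Victor₃.
Within that domain it is c-commanded by *Victor₃*, which does not share its index.
*[Felix₂'s father]₁* does c-command the anaphor, but from outside its binding domain.
The anaphor is unbound in its domain → Principle A violation.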